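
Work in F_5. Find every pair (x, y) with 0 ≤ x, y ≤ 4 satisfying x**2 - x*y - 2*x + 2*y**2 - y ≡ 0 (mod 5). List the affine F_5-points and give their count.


Affine F_5-points: {(0, 0), (0, 3), (2, 0), (2, 4), (4, 1), (4, 4)}; count = 6.

For each of the 25 pairs (x, y) ∈ F_5², evaluate f(x, y) mod 5. Record the zeros.
  x = 0: [0↦0, 1↦1, 2↦1, 3↦0, 4↦3]  zeros at y ∈ {0, 3}
  x = 1: [0↦4, 1↦4, 2↦3, 3↦1, 4↦3]  zeros at y ∈ ∅
  x = 2: [0↦0, 1↦4, 2↦2, 3↦4, 4↦0]  zeros at y ∈ {0, 4}
  x = 3: [0↦3, 1↦1, 2↦3, 3↦4, 4↦4]  zeros at y ∈ ∅
  x = 4: [0↦3, 1↦0, 2↦1, 3↦1, 4↦0]  zeros at y ∈ {1, 4}
Collecting zeros: affine points = {(0, 0), (0, 3), (2, 0), (2, 4), (4, 1), (4, 4)}.
Total count |C(F_5)_aff| = 6.


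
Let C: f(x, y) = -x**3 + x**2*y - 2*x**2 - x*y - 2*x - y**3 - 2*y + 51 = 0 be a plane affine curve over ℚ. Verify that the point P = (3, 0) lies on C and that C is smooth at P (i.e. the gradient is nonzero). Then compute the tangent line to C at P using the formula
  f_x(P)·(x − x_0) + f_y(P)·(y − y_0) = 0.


Tangent line at P: -41*x + 4*y + 123 = 0.

Step 1: f(3, 0) = 0, so P lies on C.
Step 2: partial derivatives
  f_x(x, y) = -3*x**2 + 2*x*y - 4*x - y - 2, f_y(x, y) = x**2 - x - 3*y**2 - 2.
  f_x(P) = -41, f_y(P) = 4 (gradient nonzero, so P is smooth).
Step 3: tangent line at P: -41·(x − 3) + 4·(y − 0) = 0.
Expanding: -41*x + 4*y + 123 = 0.


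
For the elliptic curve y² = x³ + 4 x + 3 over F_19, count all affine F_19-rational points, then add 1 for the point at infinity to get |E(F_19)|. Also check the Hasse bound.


Affine points = {(2, 0), (3, 2), (3, 17), (4, 8), (4, 11), (10, 6), (10, 13), (17, 5), (17, 14), (18, 6), (18, 13)}; affine count = 11; |E(F_19)| = 12.

Discriminant check: Δ ∝ 4a³ + 27b² = 4·4³ + 27·3² = 4·64 + 27·9 ≡ 5 (mod 19). Nonzero ⇒ E is nonsingular.
For each x ∈ F_19, compute rhs = x³ + 4·x + 3 mod 19, then count y ∈ F_19 with y² ≡ rhs.
  x = 0: rhs = 3, matching y values: none (0 points).
  x = 1: rhs = 8, matching y values: none (0 points).
  x = 2: rhs = 0, matching y values: 0 (1 points).
  x = 3: rhs = 4, matching y values: 2, 17 (2 points).
  x = 4: rhs = 7, matching y values: 8, 11 (2 points).
  x = 5: rhs = 15, matching y values: none (0 points).
  x = 6: rhs = 15, matching y values: none (0 points).
  x = 7: rhs = 13, matching y values: none (0 points).
  x = 8: rhs = 15, matching y values: none (0 points).
  x = 9: rhs = 8, matching y values: none (0 points).
  x = 10: rhs = 17, matching y values: 6, 13 (2 points).
  x = 11: rhs = 10, matching y values: none (0 points).
  x = 12: rhs = 12, matching y values: none (0 points).
  x = 13: rhs = 10, matching y values: none (0 points).
  x = 14: rhs = 10, matching y values: none (0 points).
  x = 15: rhs = 18, matching y values: none (0 points).
  x = 16: rhs = 2, matching y values: none (0 points).
  x = 17: rhs = 6, matching y values: 5, 14 (2 points).
  x = 18: rhs = 17, matching y values: 6, 13 (2 points).
Total affine count: 11.
Full point count |E(F_19)| = 11 + 1 = 12.
Hasse bound: |12 − (19+1)| = |-8| = 8 ≤ 2√19 ≈ 8.7178 ✓.


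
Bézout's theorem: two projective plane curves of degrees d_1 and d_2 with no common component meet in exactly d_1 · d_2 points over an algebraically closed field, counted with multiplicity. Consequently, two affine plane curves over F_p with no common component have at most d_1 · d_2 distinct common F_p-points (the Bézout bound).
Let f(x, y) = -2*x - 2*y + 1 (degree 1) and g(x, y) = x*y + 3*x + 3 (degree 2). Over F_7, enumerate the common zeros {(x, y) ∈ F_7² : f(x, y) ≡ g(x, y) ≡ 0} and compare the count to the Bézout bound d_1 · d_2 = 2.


Common zeros: ∅; count = 0; Bézout bound = 2.

deg(f) = 1, deg(g) = 2, so Bézout bound = 2.
Scan x ∈ F_7. For each x, list the y ∈ F_7 with f(x, y) ≡ 0 and those with g(x, y) ≡ 0 (mod 7); the common zeros in that column are the intersection.
  x = 0: f ≡ 0 at y ∈ {4}; g ≡ 0 at y ∈ ∅; common: ∅.
  x = 1: f ≡ 0 at y ∈ {3}; g ≡ 0 at y ∈ {1}; common: ∅.
  x = 2: f ≡ 0 at y ∈ {2}; g ≡ 0 at y ∈ {6}; common: ∅.
  x = 3: f ≡ 0 at y ∈ {1}; g ≡ 0 at y ∈ {3}; common: ∅.
  x = 4: f ≡ 0 at y ∈ {0}; g ≡ 0 at y ∈ {5}; common: ∅.
  x = 5: f ≡ 0 at y ∈ {6}; g ≡ 0 at y ∈ {2}; common: ∅.
  x = 6: f ≡ 0 at y ∈ {5}; g ≡ 0 at y ∈ {0}; common: ∅.
Collecting: common zeros = ∅, so the count is 0.
Comparison with the Bézout bound: 0 ≤ 2 = deg(f)·deg(g), as expected for curves with no common component (the affine F_7-count falls short of the bound because intersections may lie at infinity, over extension fields, or carry multiplicity).


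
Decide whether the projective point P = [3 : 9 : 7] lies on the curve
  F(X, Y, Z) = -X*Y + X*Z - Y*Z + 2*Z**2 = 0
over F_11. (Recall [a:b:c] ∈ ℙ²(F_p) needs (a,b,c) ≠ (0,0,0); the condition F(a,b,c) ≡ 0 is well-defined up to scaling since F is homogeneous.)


F(3,9,7) ≡ 7 (mod 11); P is NOT on the curve.

Evaluate F(3, 9, 7) term-by-term (mod 11).
  -X*Y ↦ -1·3·9·1 = -27
  X*Z ↦ 1·3·1·7 = 21
  -Y*Z ↦ -1·1·9·7 = -63
  2*Z**2 ↦ 2·1·1·49 = 98
Sum: F(3, 9, 7) = (-27) + (21) + (-63) + (98) = 29.
Reducing mod 11: 29 ≡ 7 (mod 11).
Since F(a, b, c) ≡ 7 ≠ 0 (mod 11), P does NOT lie on the curve.


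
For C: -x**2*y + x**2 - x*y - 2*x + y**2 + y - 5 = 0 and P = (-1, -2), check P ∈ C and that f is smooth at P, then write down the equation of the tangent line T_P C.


Tangent line at P: -6*x - 3*y - 12 = 0.

Step 1: f(-1, -2) = 0, so P lies on C.
Step 2: partial derivatives
  f_x(x, y) = -2*x*y + 2*x - y - 2, f_y(x, y) = -x**2 - x + 2*y + 1.
  f_x(P) = -6, f_y(P) = -3 (gradient nonzero, so P is smooth).
Step 3: tangent line at P: -6·(x − -1) + -3·(y − -2) = 0.
Expanding: -6*x - 3*y - 12 = 0.


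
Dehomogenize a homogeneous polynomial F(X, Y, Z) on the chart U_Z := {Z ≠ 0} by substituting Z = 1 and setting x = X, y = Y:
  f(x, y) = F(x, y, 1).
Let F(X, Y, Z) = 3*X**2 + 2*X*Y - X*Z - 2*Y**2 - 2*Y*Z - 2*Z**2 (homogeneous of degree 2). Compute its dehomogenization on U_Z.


f(x, y) = 3*x**2 + 2*x*y - x - 2*y**2 - 2*y - 2

On U_Z we set Z = 1. Each monomial c·X^i·Y^j·Z^k in F becomes c·x^i·y^j·1^k = c·x^i·y^j.
Substituting Z = 1: F(X, Y, 1) = 3*x**2 + 2*x*y - x - 2*y**2 - 2*y - 2.
Note: deg(f) ≤ deg(F) = 2; strict inequality happens when F is divisible by Z (lost terms).


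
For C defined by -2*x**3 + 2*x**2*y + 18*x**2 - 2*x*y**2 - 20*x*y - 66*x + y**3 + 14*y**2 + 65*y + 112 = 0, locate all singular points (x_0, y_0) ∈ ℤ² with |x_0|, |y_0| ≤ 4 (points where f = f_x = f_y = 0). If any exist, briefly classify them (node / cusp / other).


Singular points: {(2, -3)}; classification: cusp.

Compute partial derivatives:
  f_x = -6*x**2 + 4*x*y + 36*x - 2*y**2 - 20*y - 66.
  f_y = 2*x**2 - 4*x*y - 20*x + 3*y**2 + 28*y + 65.
Scan x_0 ∈ {−4, ..., 4}. For each x_0, f_y(x_0, y) is a polynomial in y; find its integer roots y ∈ {−4, ..., 4}, then test f_x and f at those candidates.
  x = -4: f_y(-4, y) = 3*y**2 + 44*y + 177; no integer root y with |y| ≤ 4.
  x = -3: f_y(-3, y) = 3*y**2 + 40*y + 143; no integer root y with |y| ≤ 4.
  x = -2: f_y(-2, y) = 3*y**2 + 36*y + 113; no integer root y with |y| ≤ 4.
  x = -1: f_y(-1, y) = 3*y**2 + 32*y + 87; no integer root y with |y| ≤ 4.
  x = 0: f_y(0, y) = 3*y**2 + 28*y + 65; no integer root y with |y| ≤ 4.
  x = 1: f_y(1, y) = 3*y**2 + 24*y + 47; no integer root y with |y| ≤ 4.
  x = 2: f_y(2, y) = 3*y**2 + 20*y + 33; vanishes at y ∈ {-3}. (2, -3): f_x = 0, f = 0 — SINGULAR.
  x = 3: f_y(3, y) = 3*y**2 + 16*y + 23; no integer root y with |y| ≤ 4.
  x = 4: f_y(4, y) = 3*y**2 + 12*y + 17; no integer root y with |y| ≤ 4.
Only singular point on the grid: (2, -3).
Classify: substitute x = 2 + u, y = -3 + v and expand: f = -2*u**3 + 2*u**2*v - 2*u*v**2 + v**3 + v**2.
No constant or linear terms (consistent with a singular point). Quadratic part: v**2. Cubic part: -2*u**3 + 2*u**2*v - 2*u*v**2 + v**3.
The quadratic part v**2 is a perfect square, so there is a single (double) tangent line v = 0, i.e. y = -3. Restricting the cubic part to that line (v = 0) leaves -2*u**3 ≠ 0, so f is not divisible by v and the branch is v² ≈ 2*u**3 to lowest order — this is a cusp.
Classification: cusp.


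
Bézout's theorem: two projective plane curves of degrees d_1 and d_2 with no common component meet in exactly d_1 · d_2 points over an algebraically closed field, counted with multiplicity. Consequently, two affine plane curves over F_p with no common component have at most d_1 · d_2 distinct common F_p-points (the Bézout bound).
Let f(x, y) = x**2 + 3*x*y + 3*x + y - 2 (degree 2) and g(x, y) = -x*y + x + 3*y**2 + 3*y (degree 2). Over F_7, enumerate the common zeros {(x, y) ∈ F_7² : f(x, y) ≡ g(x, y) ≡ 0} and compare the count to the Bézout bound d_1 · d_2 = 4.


Common zeros: ∅; count = 0; Bézout bound = 4.

deg(f) = 2, deg(g) = 2, so Bézout bound = 4.
Scan x ∈ F_7. For each x, list the y ∈ F_7 with f(x, y) ≡ 0 and those with g(x, y) ≡ 0 (mod 7); the common zeros in that column are the intersection.
  x = 0: f ≡ 0 at y ∈ {2}; g ≡ 0 at y ∈ {0, 6}; common: ∅.
  x = 1: f ≡ 0 at y ∈ {3}; g ≡ 0 at y ∈ ∅; common: ∅.
  x = 2: f ≡ 0 at y ∈ ∅; g ≡ 0 at y ∈ ∅; common: ∅.
  x = 3: f ≡ 0 at y ∈ {4}; g ≡ 0 at y ∈ ∅; common: ∅.
  x = 4: f ≡ 0 at y ∈ {5}; g ≡ 0 at y ∈ {2, 3}; common: ∅.
  x = 5: f ≡ 0 at y ∈ {2}; g ≡ 0 at y ∈ {5}; common: ∅.
  x = 6: f ≡ 0 at y ∈ {5}; g ≡ 0 at y ∈ {4}; common: ∅.
Collecting: common zeros = ∅, so the count is 0.
Comparison with the Bézout bound: 0 ≤ 4 = deg(f)·deg(g), as expected for curves with no common component (the affine F_7-count falls short of the bound because intersections may lie at infinity, over extension fields, or carry multiplicity).


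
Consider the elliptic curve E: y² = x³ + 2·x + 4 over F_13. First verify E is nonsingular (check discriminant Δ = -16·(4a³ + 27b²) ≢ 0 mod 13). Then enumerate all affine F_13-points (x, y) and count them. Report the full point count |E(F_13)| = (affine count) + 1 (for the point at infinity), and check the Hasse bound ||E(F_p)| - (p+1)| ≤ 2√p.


Affine points = {(0, 2), (0, 11), (2, 4), (2, 9), (5, 3), (5, 10), (7, 6), (7, 7), (8, 5), (8, 8), (9, 6), (9, 7), (10, 6), (10, 7), (12, 1), (12, 12)}; affine count = 16; |E(F_13)| = 17.

Discriminant check: Δ ∝ 4a³ + 27b² = 4·2³ + 27·4² = 4·8 + 27·16 ≡ 9 (mod 13). Nonzero ⇒ E is nonsingular.
For each x ∈ F_13, compute rhs = x³ + 2·x + 4 mod 13, then count y ∈ F_13 with y² ≡ rhs.
  x = 0: rhs = 4, matching y values: 2, 11 (2 points).
  x = 1: rhs = 7, matching y values: none (0 points).
  x = 2: rhs = 3, matching y values: 4, 9 (2 points).
  x = 3: rhs = 11, matching y values: none (0 points).
  x = 4: rhs = 11, matching y values: none (0 points).
  x = 5: rhs = 9, matching y values: 3, 10 (2 points).
  x = 6: rhs = 11, matching y values: none (0 points).
  x = 7: rhs = 10, matching y values: 6, 7 (2 points).
  x = 8: rhs = 12, matching y values: 5, 8 (2 points).
  x = 9: rhs = 10, matching y values: 6, 7 (2 points).
  x = 10: rhs = 10, matching y values: 6, 7 (2 points).
  x = 11: rhs = 5, matching y values: none (0 points).
  x = 12: rhs = 1, matching y values: 1, 12 (2 points).
Total affine count: 16.
Full point count |E(F_13)| = 16 + 1 = 17.
Hasse bound: |17 − (13+1)| = |3| = 3 ≤ 2√13 ≈ 7.2111 ✓.


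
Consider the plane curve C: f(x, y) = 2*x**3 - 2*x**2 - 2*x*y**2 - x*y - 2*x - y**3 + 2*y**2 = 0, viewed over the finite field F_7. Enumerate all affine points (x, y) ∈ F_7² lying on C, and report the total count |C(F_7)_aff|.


Affine F_7-points: {(0, 0), (0, 2), (1, 4), (1, 6), (3, 2), (3, 3), (3, 5), (4, 1), (5, 2)}; count = 9.

For each of the 49 pairs (x, y) ∈ F_7², evaluate f(x, y) mod 7. Record the zeros.
  x = 0: [0↦0, 1↦1, 2↦0, 3↦5, 4↦3, 5↦2, 6↦3]  zeros at y ∈ {0, 2}
  x = 1: [0↦5, 1↦3, 2↦2, 3↦3, 4↦0, 5↦1, 6↦0]  zeros at y ∈ {4, 6}
  x = 2: [0↦4, 1↦6, 2↦5, 3↦2, 4↦5, 5↦1, 6↦5]  zeros at y ∈ ∅
  x = 3: [0↦2, 1↦1, 2↦0, 3↦0, 4↦2, 5↦0, 6↦2]  zeros at y ∈ {2, 3, 5}
  x = 4: [0↦4, 1↦0, 2↦6, 3↦2, 4↦3, 5↦3, 6↦3]  zeros at y ∈ {1}
  x = 5: [0↦1, 1↦1, 2↦0, 3↦6, 4↦6, 5↦1, 6↦6]  zeros at y ∈ {2}
  x = 6: [0↦5, 1↦2, 2↦1, 3↦3, 4↦2, 5↦6, 6↦2]  zeros at y ∈ ∅
Collecting zeros: affine points = {(0, 0), (0, 2), (1, 4), (1, 6), (3, 2), (3, 3), (3, 5), (4, 1), (5, 2)}.
Total count |C(F_7)_aff| = 9.


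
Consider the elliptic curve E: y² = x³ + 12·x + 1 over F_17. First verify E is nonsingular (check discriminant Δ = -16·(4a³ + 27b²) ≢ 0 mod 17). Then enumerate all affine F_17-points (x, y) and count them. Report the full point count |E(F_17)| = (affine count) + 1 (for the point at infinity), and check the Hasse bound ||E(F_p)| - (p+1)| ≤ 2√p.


Affine points = {(0, 1), (0, 16), (2, 4), (2, 13), (3, 8), (3, 9), (5, 4), (5, 13), (6, 0), (10, 4), (10, 13), (11, 6), (11, 11), (13, 5), (13, 12)}; affine count = 15; |E(F_17)| = 16.

Discriminant check: Δ ∝ 4a³ + 27b² = 4·12³ + 27·1² = 4·1728 + 27·1 ≡ 3 (mod 17). Nonzero ⇒ E is nonsingular.
For each x ∈ F_17, compute rhs = x³ + 12·x + 1 mod 17, then count y ∈ F_17 with y² ≡ rhs.
  x = 0: rhs = 1, matching y values: 1, 16 (2 points).
  x = 1: rhs = 14, matching y values: none (0 points).
  x = 2: rhs = 16, matching y values: 4, 13 (2 points).
  x = 3: rhs = 13, matching y values: 8, 9 (2 points).
  x = 4: rhs = 11, matching y values: none (0 points).
  x = 5: rhs = 16, matching y values: 4, 13 (2 points).
  x = 6: rhs = 0, matching y values: 0 (1 points).
  x = 7: rhs = 3, matching y values: none (0 points).
  x = 8: rhs = 14, matching y values: none (0 points).
  x = 9: rhs = 5, matching y values: none (0 points).
  x = 10: rhs = 16, matching y values: 4, 13 (2 points).
  x = 11: rhs = 2, matching y values: 6, 11 (2 points).
  x = 12: rhs = 3, matching y values: none (0 points).
  x = 13: rhs = 8, matching y values: 5, 12 (2 points).
  x = 14: rhs = 6, matching y values: none (0 points).
  x = 15: rhs = 3, matching y values: none (0 points).
  x = 16: rhs = 5, matching y values: none (0 points).
Total affine count: 15.
Full point count |E(F_17)| = 15 + 1 = 16.
Hasse bound: |16 − (17+1)| = |-2| = 2 ≤ 2√17 ≈ 8.2462 ✓.


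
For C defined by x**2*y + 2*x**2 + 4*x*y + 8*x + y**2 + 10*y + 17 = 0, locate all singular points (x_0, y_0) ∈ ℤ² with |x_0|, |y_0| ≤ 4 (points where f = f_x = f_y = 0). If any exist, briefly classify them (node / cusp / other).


Singular points: {(-2, -3)}; classification: node.

Compute partial derivatives:
  f_x = 2*x*y + 4*x + 4*y + 8.
  f_y = x**2 + 4*x + 2*y + 10.
Scan x_0 ∈ {−4, ..., 4}. For each x_0, f_y(x_0, y) is a polynomial in y; find its integer roots y ∈ {−4, ..., 4}, then test f_x and f at those candidates.
  x = -4: f_y(-4, y) = 2*y + 10; no integer root y with |y| ≤ 4.
  x = -3: f_y(-3, y) = 2*y + 7; no integer root y with |y| ≤ 4.
  x = -2: f_y(-2, y) = 2*y + 6; vanishes at y ∈ {-3}. (-2, -3): f_x = 0, f = 0 — SINGULAR.
  x = -1: f_y(-1, y) = 2*y + 7; no integer root y with |y| ≤ 4.
  x = 0: f_y(0, y) = 2*y + 10; no integer root y with |y| ≤ 4.
  x = 1: f_y(1, y) = 2*y + 15; no integer root y with |y| ≤ 4.
  x = 2: f_y(2, y) = 2*y + 22; no integer root y with |y| ≤ 4.
  x = 3: f_y(3, y) = 2*y + 31; no integer root y with |y| ≤ 4.
  x = 4: f_y(4, y) = 2*y + 42; no integer root y with |y| ≤ 4.
Only singular point on the grid: (-2, -3).
Classify: substitute x = -2 + u, y = -3 + v and expand: f = u**2*v - u**2 + v**2.
No constant or linear terms (consistent with a singular point). Quadratic part: -u**2 + v**2. Cubic part: u**2*v.
The quadratic part v**2 - u**2 = (v − u)(v + u) splits into two distinct linear factors, so there are two distinct tangent lines y − -3 = ±(x − -2) — this is a node (ordinary double point).
Classification: node.


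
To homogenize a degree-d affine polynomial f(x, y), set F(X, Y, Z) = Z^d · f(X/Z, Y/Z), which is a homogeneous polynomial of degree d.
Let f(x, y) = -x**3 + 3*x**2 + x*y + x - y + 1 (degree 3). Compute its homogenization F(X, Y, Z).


F(X, Y, Z) = -X**3 + 3*X**2*Z + X*Y*Z + X*Z**2 - Y*Z**2 + Z**3

deg(f) = 3.
Substitute x = X/Z, y = Y/Z into f, then multiply by Z^3.
  monomial -1·x^3·y^0 ↦ -1·X^3·Y^0·Z^0.
  monomial 3·x^2·y^0 ↦ 3·X^2·Y^0·Z^1.
  monomial 1·x^1·y^1 ↦ 1·X^1·Y^1·Z^1.
  monomial 1·x^1·y^0 ↦ 1·X^1·Y^0·Z^2.
  monomial -1·x^0·y^1 ↦ -1·X^0·Y^1·Z^2.
  monomial 1·x^0·y^0 ↦ 1·X^0·Y^0·Z^3.
Collecting: F(X, Y, Z) = -X**3 + 3*X**2*Z + X*Y*Z + X*Z**2 - Y*Z**2 + Z**3.


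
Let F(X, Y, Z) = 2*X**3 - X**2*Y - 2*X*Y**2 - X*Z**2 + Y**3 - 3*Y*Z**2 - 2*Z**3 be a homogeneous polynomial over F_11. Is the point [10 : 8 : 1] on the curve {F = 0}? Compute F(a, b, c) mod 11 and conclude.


F(10,8,1) ≡ 0 (mod 11); P is on the curve.

Evaluate F(10, 8, 1) term-by-term (mod 11).
  2*X**3 ↦ 2·1000·1·1 = 2000
  -X**2*Y ↦ -1·100·8·1 = -800
  -2*X*Y**2 ↦ -2·10·64·1 = -1280
  -X*Z**2 ↦ -1·10·1·1 = -10
  Y**3 ↦ 1·1·512·1 = 512
  -3*Y*Z**2 ↦ -3·1·8·1 = -24
  -2*Z**3 ↦ -2·1·1·1 = -2
Sum: F(10, 8, 1) = (2000) + (-800) + (-1280) + (-10) + (512) + (-24) + (-2) = 396.
Reducing mod 11: 396 ≡ 0 (mod 11).
Since F(a, b, c) ≡ 0 (mod 11), P lies on the curve.


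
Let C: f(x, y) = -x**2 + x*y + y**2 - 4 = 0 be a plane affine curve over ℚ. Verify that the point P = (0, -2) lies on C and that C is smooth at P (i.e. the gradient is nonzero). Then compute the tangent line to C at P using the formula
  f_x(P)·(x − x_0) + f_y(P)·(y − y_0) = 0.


Tangent line at P: -2*x - 4*y - 8 = 0.

Step 1: f(0, -2) = 0, so P lies on C.
Step 2: partial derivatives
  f_x(x, y) = -2*x + y, f_y(x, y) = x + 2*y.
  f_x(P) = -2, f_y(P) = -4 (gradient nonzero, so P is smooth).
Step 3: tangent line at P: -2·(x − 0) + -4·(y − -2) = 0.
Expanding: -2*x - 4*y - 8 = 0.


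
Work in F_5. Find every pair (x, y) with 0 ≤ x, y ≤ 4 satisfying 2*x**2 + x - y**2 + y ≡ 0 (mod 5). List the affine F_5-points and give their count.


Affine F_5-points: {(0, 0), (0, 1), (2, 0), (2, 1), (3, 3), (4, 3)}; count = 6.

For each of the 25 pairs (x, y) ∈ F_5², evaluate f(x, y) mod 5. Record the zeros.
  x = 0: [0↦0, 1↦0, 2↦3, 3↦4, 4↦3]  zeros at y ∈ {0, 1}
  x = 1: [0↦3, 1↦3, 2↦1, 3↦2, 4↦1]  zeros at y ∈ ∅
  x = 2: [0↦0, 1↦0, 2↦3, 3↦4, 4↦3]  zeros at y ∈ {0, 1}
  x = 3: [0↦1, 1↦1, 2↦4, 3↦0, 4↦4]  zeros at y ∈ {3}
  x = 4: [0↦1, 1↦1, 2↦4, 3↦0, 4↦4]  zeros at y ∈ {3}
Collecting zeros: affine points = {(0, 0), (0, 1), (2, 0), (2, 1), (3, 3), (4, 3)}.
Total count |C(F_5)_aff| = 6.


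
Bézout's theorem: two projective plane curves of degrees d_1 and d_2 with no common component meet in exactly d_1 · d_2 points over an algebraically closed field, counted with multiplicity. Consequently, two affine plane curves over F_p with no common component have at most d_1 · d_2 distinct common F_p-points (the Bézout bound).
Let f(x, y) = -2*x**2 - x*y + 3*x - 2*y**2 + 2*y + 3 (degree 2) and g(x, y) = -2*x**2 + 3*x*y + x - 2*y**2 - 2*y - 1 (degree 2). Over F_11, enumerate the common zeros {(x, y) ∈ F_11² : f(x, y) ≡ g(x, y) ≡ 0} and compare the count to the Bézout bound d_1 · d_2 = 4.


Common zeros: {(9, 0)}; count = 1; Bézout bound = 4.

deg(f) = 2, deg(g) = 2, so Bézout bound = 4.
Scan x ∈ F_11. For each x, list the y ∈ F_11 with f(x, y) ≡ 0 and those with g(x, y) ≡ 0 (mod 11); the common zeros in that column are the intersection.
  x = 0: f ≡ 0 at y ∈ ∅; g ≡ 0 at y ∈ ∅; common: ∅.
  x = 1: f ≡ 0 at y ∈ {3}; g ≡ 0 at y ∈ ∅; common: ∅.
  x = 2: f ≡ 0 at y ∈ ∅; g ≡ 0 at y ∈ {6, 7}; common: ∅.
  x = 3: f ≡ 0 at y ∈ ∅; g ≡ 0 at y ∈ {1, 8}; common: ∅.
  x = 4: f ≡ 0 at y ∈ {5}; g ≡ 0 at y ∈ {8}; common: ∅.
  x = 5: f ≡ 0 at y ∈ ∅; g ≡ 0 at y ∈ ∅; common: ∅.
  x = 6: f ≡ 0 at y ∈ {4, 5}; g ≡ 0 at y ∈ ∅; common: ∅.
  x = 7: f ≡ 0 at y ∈ {6, 8}; g ≡ 0 at y ∈ ∅; common: ∅.
  x = 8: f ≡ 0 at y ∈ {2, 6}; g ≡ 0 at y ∈ {0}; common: ∅.
  x = 9: f ≡ 0 at y ∈ {0, 2}; g ≡ 0 at y ∈ {0, 7}; common: {0}.
  x = 10: f ≡ 0 at y ∈ {3, 4}; g ≡ 0 at y ∈ {1, 2}; common: ∅.
Collecting: common zeros = {(9, 0)}, so the count is 1.
Comparison with the Bézout bound: 1 ≤ 4 = deg(f)·deg(g), as expected for curves with no common component (the affine F_11-count falls short of the bound because intersections may lie at infinity, over extension fields, or carry multiplicity).


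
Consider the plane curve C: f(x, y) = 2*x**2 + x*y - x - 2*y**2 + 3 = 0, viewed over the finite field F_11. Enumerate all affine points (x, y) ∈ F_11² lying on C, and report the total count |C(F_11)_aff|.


Affine F_11-points: {(1, 3), (4, 1), (6, 6), (6, 8), (7, 1), (7, 8), (8, 6), (8, 9), (9, 3), (9, 7), (10, 7), (10, 9)}; count = 12.

For each of the 121 pairs (x, y) ∈ F_11², evaluate f(x, y) mod 11. Record the zeros.
  x = 0: [0↦3, 1↦1, 2↦6, 3↦7, 4↦4, 5↦8, 6↦8, 7↦4, 8↦7, 9↦6, 10↦1]  zeros at y ∈ ∅
  x = 1: [0↦4, 1↦3, 2↦9, 3↦0, 4↦9, 5↦3, 6↦4, 7↦1, 8↦5, 9↦5, 10↦1]  zeros at y ∈ {3}
  x = 2: [0↦9, 1↦9, 2↦5, 3↦8, 4↦7, 5↦2, 6↦4, 7↦2, 8↦7, 9↦8, 10↦5]  zeros at y ∈ ∅
  x = 3: [0↦7, 1↦8, 2↦5, 3↦9, 4↦9, 5↦5, 6↦8, 7↦7, 8↦2, 9↦4, 10↦2]  zeros at y ∈ ∅
  x = 4: [0↦9, 1↦0, 2↦9, 3↦3, 4↦4, 5↦1, 6↦5, 7↦5, 8↦1, 9↦4, 10↦3]  zeros at y ∈ {1}
  x = 5: [0↦4, 1↦7, 2↦6, 3↦1, 4↦3, 5↦1, 6↦6, 7↦7, 8↦4, 9↦8, 10↦8]  zeros at y ∈ ∅
  x = 6: [0↦3, 1↦7, 2↦7, 3↦3, 4↦6, 5↦5, 6↦0, 7↦2, 8↦0, 9↦5, 10↦6]  zeros at y ∈ {6, 8}
  x = 7: [0↦6, 1↦0, 2↦1, 3↦9, 4↦2, 5↦2, 6↦9, 7↦1, 8↦0, 9↦6, 10↦8]  zeros at y ∈ {1, 8}
  x = 8: [0↦2, 1↦8, 2↦10, 3↦8, 4↦2, 5↦3, 6↦0, 7↦4, 8↦4, 9↦0, 10↦3]  zeros at y ∈ {6, 9}
  x = 9: [0↦2, 1↦9, 2↦1, 3↦0, 4↦6, 5↦8, 6↦6, 7↦0, 8↦1, 9↦9, 10↦2]  zeros at y ∈ {3, 7}
  x = 10: [0↦6, 1↦3, 2↦7, 3↦7, 4↦3, 5↦6, 6↦5, 7↦0, 8↦2, 9↦0, 10↦5]  zeros at y ∈ {7, 9}
Collecting zeros: affine points = {(1, 3), (4, 1), (6, 6), (6, 8), (7, 1), (7, 8), (8, 6), (8, 9), (9, 3), (9, 7), (10, 7), (10, 9)}.
Total count |C(F_11)_aff| = 12.


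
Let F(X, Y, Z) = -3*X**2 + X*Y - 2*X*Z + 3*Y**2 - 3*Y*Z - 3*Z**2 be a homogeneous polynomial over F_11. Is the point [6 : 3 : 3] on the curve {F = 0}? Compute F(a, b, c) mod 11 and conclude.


F(6,3,3) ≡ 1 (mod 11); P is NOT on the curve.

Evaluate F(6, 3, 3) term-by-term (mod 11).
  -3*X**2 ↦ -3·36·1·1 = -108
  X*Y ↦ 1·6·3·1 = 18
  -2*X*Z ↦ -2·6·1·3 = -36
  3*Y**2 ↦ 3·1·9·1 = 27
  -3*Y*Z ↦ -3·1·3·3 = -27
  -3*Z**2 ↦ -3·1·1·9 = -27
Sum: F(6, 3, 3) = (-108) + (18) + (-36) + (27) + (-27) + (-27) = -153.
Reducing mod 11: -153 ≡ 1 (mod 11).
Since F(a, b, c) ≡ 1 ≠ 0 (mod 11), P does NOT lie on the curve.


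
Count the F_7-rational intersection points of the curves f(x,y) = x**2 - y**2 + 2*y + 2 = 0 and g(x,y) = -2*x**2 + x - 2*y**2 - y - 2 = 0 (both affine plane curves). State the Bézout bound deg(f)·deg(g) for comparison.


Common zeros: ∅; count = 0; Bézout bound = 4.

deg(f) = 2, deg(g) = 2, so Bézout bound = 4.
Scan x ∈ F_7. For each x, list the y ∈ F_7 with f(x, y) ≡ 0 and those with g(x, y) ≡ 0 (mod 7); the common zeros in that column are the intersection.
  x = 0: f ≡ 0 at y ∈ ∅; g ≡ 0 at y ∈ ∅; common: ∅.
  x = 1: f ≡ 0 at y ∈ {3, 6}; g ≡ 0 at y ∈ ∅; common: ∅.
  x = 2: f ≡ 0 at y ∈ {1}; g ≡ 0 at y ∈ {5}; common: ∅.
  x = 3: f ≡ 0 at y ∈ ∅; g ≡ 0 at y ∈ ∅; common: ∅.
  x = 4: f ≡ 0 at y ∈ ∅; g ≡ 0 at y ∈ ∅; common: ∅.
  x = 5: f ≡ 0 at y ∈ {1}; g ≡ 0 at y ∈ ∅; common: ∅.
  x = 6: f ≡ 0 at y ∈ {3, 6}; g ≡ 0 at y ∈ ∅; common: ∅.
Collecting: common zeros = ∅, so the count is 0.
Comparison with the Bézout bound: 0 ≤ 4 = deg(f)·deg(g), as expected for curves with no common component (the affine F_7-count falls short of the bound because intersections may lie at infinity, over extension fields, or carry multiplicity).


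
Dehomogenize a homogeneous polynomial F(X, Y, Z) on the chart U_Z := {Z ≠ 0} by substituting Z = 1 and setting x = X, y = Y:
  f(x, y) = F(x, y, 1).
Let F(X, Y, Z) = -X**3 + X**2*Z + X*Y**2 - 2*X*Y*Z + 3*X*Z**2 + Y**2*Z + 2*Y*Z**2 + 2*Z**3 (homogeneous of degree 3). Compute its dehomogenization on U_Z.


f(x, y) = -x**3 + x**2 + x*y**2 - 2*x*y + 3*x + y**2 + 2*y + 2

On U_Z we set Z = 1. Each monomial c·X^i·Y^j·Z^k in F becomes c·x^i·y^j·1^k = c·x^i·y^j.
Substituting Z = 1: F(X, Y, 1) = -x**3 + x**2 + x*y**2 - 2*x*y + 3*x + y**2 + 2*y + 2.
Note: deg(f) ≤ deg(F) = 3; strict inequality happens when F is divisible by Z (lost terms).


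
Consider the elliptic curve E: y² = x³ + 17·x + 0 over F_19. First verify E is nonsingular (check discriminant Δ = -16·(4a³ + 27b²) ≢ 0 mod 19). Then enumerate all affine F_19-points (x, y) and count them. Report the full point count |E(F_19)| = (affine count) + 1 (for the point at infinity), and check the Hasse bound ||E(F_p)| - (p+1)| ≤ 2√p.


Affine points = {(0, 0), (2, 2), (2, 17), (5, 1), (5, 18), (7, 5), (7, 14), (10, 7), (10, 12), (11, 6), (11, 13), (13, 9), (13, 10), (15, 1), (15, 18), (16, 6), (16, 13), (18, 1), (18, 18)}; affine count = 19; |E(F_19)| = 20.

Discriminant check: Δ ∝ 4a³ + 27b² = 4·17³ + 27·0² = 4·4913 + 27·0 ≡ 6 (mod 19). Nonzero ⇒ E is nonsingular.
For each x ∈ F_19, compute rhs = x³ + 17·x + 0 mod 19, then count y ∈ F_19 with y² ≡ rhs.
  x = 0: rhs = 0, matching y values: 0 (1 points).
  x = 1: rhs = 18, matching y values: none (0 points).
  x = 2: rhs = 4, matching y values: 2, 17 (2 points).
  x = 3: rhs = 2, matching y values: none (0 points).
  x = 4: rhs = 18, matching y values: none (0 points).
  x = 5: rhs = 1, matching y values: 1, 18 (2 points).
  x = 6: rhs = 14, matching y values: none (0 points).
  x = 7: rhs = 6, matching y values: 5, 14 (2 points).
  x = 8: rhs = 2, matching y values: none (0 points).
  x = 9: rhs = 8, matching y values: none (0 points).
  x = 10: rhs = 11, matching y values: 7, 12 (2 points).
  x = 11: rhs = 17, matching y values: 6, 13 (2 points).
  x = 12: rhs = 13, matching y values: none (0 points).
  x = 13: rhs = 5, matching y values: 9, 10 (2 points).
  x = 14: rhs = 18, matching y values: none (0 points).
  x = 15: rhs = 1, matching y values: 1, 18 (2 points).
  x = 16: rhs = 17, matching y values: 6, 13 (2 points).
  x = 17: rhs = 15, matching y values: none (0 points).
  x = 18: rhs = 1, matching y values: 1, 18 (2 points).
Total affine count: 19.
Full point count |E(F_19)| = 19 + 1 = 20.
Hasse bound: |20 − (19+1)| = |0| = 0 ≤ 2√19 ≈ 8.7178 ✓.


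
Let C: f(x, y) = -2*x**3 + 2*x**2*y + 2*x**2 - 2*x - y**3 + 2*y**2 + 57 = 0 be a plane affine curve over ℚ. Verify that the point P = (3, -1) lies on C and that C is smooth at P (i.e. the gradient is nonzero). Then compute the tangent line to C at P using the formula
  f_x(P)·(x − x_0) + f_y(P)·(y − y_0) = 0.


Tangent line at P: -56*x + 11*y + 179 = 0.

Step 1: f(3, -1) = 0, so P lies on C.
Step 2: partial derivatives
  f_x(x, y) = -6*x**2 + 4*x*y + 4*x - 2, f_y(x, y) = 2*x**2 - 3*y**2 + 4*y.
  f_x(P) = -56, f_y(P) = 11 (gradient nonzero, so P is smooth).
Step 3: tangent line at P: -56·(x − 3) + 11·(y − -1) = 0.
Expanding: -56*x + 11*y + 179 = 0.


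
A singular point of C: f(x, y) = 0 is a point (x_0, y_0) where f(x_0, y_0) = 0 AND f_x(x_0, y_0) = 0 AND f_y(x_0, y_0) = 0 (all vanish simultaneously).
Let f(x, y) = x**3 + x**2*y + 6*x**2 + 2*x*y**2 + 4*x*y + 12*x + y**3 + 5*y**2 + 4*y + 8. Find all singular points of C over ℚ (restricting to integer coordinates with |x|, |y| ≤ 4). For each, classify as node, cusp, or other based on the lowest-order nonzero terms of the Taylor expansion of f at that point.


Singular points: {(-2, 0)}; classification: cusp.

Compute partial derivatives:
  f_x = 3*x**2 + 2*x*y + 12*x + 2*y**2 + 4*y + 12.
  f_y = x**2 + 4*x*y + 4*x + 3*y**2 + 10*y + 4.
Scan x_0 ∈ {−4, ..., 4}. For each x_0, f_y(x_0, y) is a polynomial in y; find its integer roots y ∈ {−4, ..., 4}, then test f_x and f at those candidates.
  x = -4: f_y(-4, y) = 3*y**2 - 6*y + 4; no integer root y with |y| ≤ 4.
  x = -3: f_y(-3, y) = 3*y**2 - 2*y + 1; no integer root y with |y| ≤ 4.
  x = -2: f_y(-2, y) = 3*y**2 + 2*y; vanishes at y ∈ {0}. (-2, 0): f_x = 0, f = 0 — SINGULAR.
  x = -1: f_y(-1, y) = 3*y**2 + 6*y + 1; no integer root y with |y| ≤ 4.
  x = 0: f_y(0, y) = 3*y**2 + 10*y + 4; no integer root y with |y| ≤ 4.
  x = 1: f_y(1, y) = 3*y**2 + 14*y + 9; no integer root y with |y| ≤ 4.
  x = 2: f_y(2, y) = 3*y**2 + 18*y + 16; no integer root y with |y| ≤ 4.
  x = 3: f_y(3, y) = 3*y**2 + 22*y + 25; no integer root y with |y| ≤ 4.
  x = 4: f_y(4, y) = 3*y**2 + 26*y + 36; no integer root y with |y| ≤ 4.
Only singular point on the grid: (-2, 0).
Classify: substitute x = -2 + u, y = 0 + v and expand: f = u**3 + u**2*v + 2*u*v**2 + v**3 + v**2.
No constant or linear terms (consistent with a singular point). Quadratic part: v**2. Cubic part: u**3 + u**2*v + 2*u*v**2 + v**3.
The quadratic part v**2 is a perfect square, so there is a single (double) tangent line v = 0, i.e. y = 0. Restricting the cubic part to that line (v = 0) leaves u**3 ≠ 0, so f is not divisible by v and the branch is v² ≈ -u**3 to lowest order — this is a cusp.
Classification: cusp.


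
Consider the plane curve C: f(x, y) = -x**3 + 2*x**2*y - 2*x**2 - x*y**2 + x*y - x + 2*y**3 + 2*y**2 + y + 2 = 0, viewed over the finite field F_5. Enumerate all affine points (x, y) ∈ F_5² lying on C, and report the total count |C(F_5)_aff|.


Affine F_5-points: {(1, 1), (3, 2), (3, 3)}; count = 3.

For each of the 25 pairs (x, y) ∈ F_5², evaluate f(x, y) mod 5. Record the zeros.
  x = 0: [0↦2, 1↦2, 2↦3, 3↦2, 4↦1]  zeros at y ∈ ∅
  x = 1: [0↦3, 1↦0, 2↦1, 3↦3, 4↦3]  zeros at y ∈ {1}
  x = 2: [0↦4, 1↦2, 2↦2, 3↦1, 4↦1]  zeros at y ∈ ∅
  x = 3: [0↦4, 1↦2, 2↦0, 3↦0, 4↦4]  zeros at y ∈ {2, 3}
  x = 4: [0↦2, 1↦4, 2↦4, 3↦4, 4↦1]  zeros at y ∈ ∅
Collecting zeros: affine points = {(1, 1), (3, 2), (3, 3)}.
Total count |C(F_5)_aff| = 3.


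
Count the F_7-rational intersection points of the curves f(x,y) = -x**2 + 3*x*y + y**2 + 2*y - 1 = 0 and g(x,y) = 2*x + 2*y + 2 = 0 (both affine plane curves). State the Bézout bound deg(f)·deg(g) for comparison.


Common zeros: ∅; count = 0; Bézout bound = 2.

deg(f) = 2, deg(g) = 1, so Bézout bound = 2.
Scan x ∈ F_7. For each x, list the y ∈ F_7 with f(x, y) ≡ 0 and those with g(x, y) ≡ 0 (mod 7); the common zeros in that column are the intersection.
  x = 0: f ≡ 0 at y ∈ {2, 3}; g ≡ 0 at y ∈ {6}; common: ∅.
  x = 1: f ≡ 0 at y ∈ ∅; g ≡ 0 at y ∈ {5}; common: ∅.
  x = 2: f ≡ 0 at y ∈ {3}; g ≡ 0 at y ∈ {4}; common: ∅.
  x = 3: f ≡ 0 at y ∈ {5}; g ≡ 0 at y ∈ {3}; common: ∅.
  x = 4: f ≡ 0 at y ∈ ∅; g ≡ 0 at y ∈ {2}; common: ∅.
  x = 5: f ≡ 0 at y ∈ {5, 6}; g ≡ 0 at y ∈ {1}; common: ∅.
  x = 6: f ≡ 0 at y ∈ {2, 6}; g ≡ 0 at y ∈ {0}; common: ∅.
Collecting: common zeros = ∅, so the count is 0.
Comparison with the Bézout bound: 0 ≤ 2 = deg(f)·deg(g), as expected for curves with no common component (the affine F_7-count falls short of the bound because intersections may lie at infinity, over extension fields, or carry multiplicity).


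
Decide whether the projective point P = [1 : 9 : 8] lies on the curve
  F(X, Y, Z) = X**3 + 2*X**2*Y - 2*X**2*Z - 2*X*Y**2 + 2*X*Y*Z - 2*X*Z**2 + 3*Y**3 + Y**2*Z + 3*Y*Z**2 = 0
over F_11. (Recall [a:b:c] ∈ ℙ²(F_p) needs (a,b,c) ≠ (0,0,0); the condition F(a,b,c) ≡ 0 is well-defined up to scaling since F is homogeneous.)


F(1,9,8) ≡ 9 (mod 11); P is NOT on the curve.

Evaluate F(1, 9, 8) term-by-term (mod 11).
  X**3 ↦ 1·1·1·1 = 1
  2*X**2*Y ↦ 2·1·9·1 = 18
  -2*X**2*Z ↦ -2·1·1·8 = -16
  -2*X*Y**2 ↦ -2·1·81·1 = -162
  2*X*Y*Z ↦ 2·1·9·8 = 144
  -2*X*Z**2 ↦ -2·1·1·64 = -128
  3*Y**3 ↦ 3·1·729·1 = 2187
  Y**2*Z ↦ 1·1·81·8 = 648
  3*Y*Z**2 ↦ 3·1·9·64 = 1728
Sum: F(1, 9, 8) = (1) + (18) + (-16) + (-162) + (144) + (-128) + (2187) + (648) + (1728) = 4420.
Reducing mod 11: 4420 ≡ 9 (mod 11).
Since F(a, b, c) ≡ 9 ≠ 0 (mod 11), P does NOT lie on the curve.


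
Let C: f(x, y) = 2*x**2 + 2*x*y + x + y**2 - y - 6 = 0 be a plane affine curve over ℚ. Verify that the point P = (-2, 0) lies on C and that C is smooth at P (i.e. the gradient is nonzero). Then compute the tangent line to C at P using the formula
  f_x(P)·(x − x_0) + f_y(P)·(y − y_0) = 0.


Tangent line at P: -7*x - 5*y - 14 = 0.

Step 1: f(-2, 0) = 0, so P lies on C.
Step 2: partial derivatives
  f_x(x, y) = 4*x + 2*y + 1, f_y(x, y) = 2*x + 2*y - 1.
  f_x(P) = -7, f_y(P) = -5 (gradient nonzero, so P is smooth).
Step 3: tangent line at P: -7·(x − -2) + -5·(y − 0) = 0.
Expanding: -7*x - 5*y - 14 = 0.


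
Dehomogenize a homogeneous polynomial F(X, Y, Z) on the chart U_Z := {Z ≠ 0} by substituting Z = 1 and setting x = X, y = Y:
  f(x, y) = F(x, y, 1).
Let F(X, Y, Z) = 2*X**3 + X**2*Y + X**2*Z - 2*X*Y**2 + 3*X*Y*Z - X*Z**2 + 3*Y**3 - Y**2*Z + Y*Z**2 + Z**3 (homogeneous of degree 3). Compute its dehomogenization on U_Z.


f(x, y) = 2*x**3 + x**2*y + x**2 - 2*x*y**2 + 3*x*y - x + 3*y**3 - y**2 + y + 1

On U_Z we set Z = 1. Each monomial c·X^i·Y^j·Z^k in F becomes c·x^i·y^j·1^k = c·x^i·y^j.
Substituting Z = 1: F(X, Y, 1) = 2*x**3 + x**2*y + x**2 - 2*x*y**2 + 3*x*y - x + 3*y**3 - y**2 + y + 1.
Note: deg(f) ≤ deg(F) = 3; strict inequality happens when F is divisible by Z (lost terms).


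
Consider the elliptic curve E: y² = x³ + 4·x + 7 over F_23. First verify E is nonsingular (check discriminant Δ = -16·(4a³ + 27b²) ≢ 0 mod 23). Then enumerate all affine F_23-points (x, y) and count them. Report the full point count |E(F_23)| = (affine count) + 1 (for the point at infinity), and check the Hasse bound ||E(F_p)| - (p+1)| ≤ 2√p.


Affine points = {(1, 9), (1, 14), (2, 0), (3, 0), (4, 8), (4, 15), (9, 6), (9, 17), (10, 9), (10, 14), (11, 5), (11, 18), (12, 9), (12, 14), (13, 5), (13, 18), (14, 1), (14, 22), (16, 2), (16, 21), (18, 0), (22, 5), (22, 18)}; affine count = 23; |E(F_23)| = 24.

Discriminant check: Δ ∝ 4a³ + 27b² = 4·4³ + 27·7² = 4·64 + 27·49 ≡ 15 (mod 23). Nonzero ⇒ E is nonsingular.
For each x ∈ F_23, compute rhs = x³ + 4·x + 7 mod 23, then count y ∈ F_23 with y² ≡ rhs.
  x = 0: rhs = 7, matching y values: none (0 points).
  x = 1: rhs = 12, matching y values: 9, 14 (2 points).
  x = 2: rhs = 0, matching y values: 0 (1 points).
  x = 3: rhs = 0, matching y values: 0 (1 points).
  x = 4: rhs = 18, matching y values: 8, 15 (2 points).
  x = 5: rhs = 14, matching y values: none (0 points).
  x = 6: rhs = 17, matching y values: none (0 points).
  x = 7: rhs = 10, matching y values: none (0 points).
  x = 8: rhs = 22, matching y values: none (0 points).
  x = 9: rhs = 13, matching y values: 6, 17 (2 points).
  x = 10: rhs = 12, matching y values: 9, 14 (2 points).
  x = 11: rhs = 2, matching y values: 5, 18 (2 points).
  x = 12: rhs = 12, matching y values: 9, 14 (2 points).
  x = 13: rhs = 2, matching y values: 5, 18 (2 points).
  x = 14: rhs = 1, matching y values: 1, 22 (2 points).
  x = 15: rhs = 15, matching y values: none (0 points).
  x = 16: rhs = 4, matching y values: 2, 21 (2 points).
  x = 17: rhs = 20, matching y values: none (0 points).
  x = 18: rhs = 0, matching y values: 0 (1 points).
  x = 19: rhs = 19, matching y values: none (0 points).
  x = 20: rhs = 14, matching y values: none (0 points).
  x = 21: rhs = 14, matching y values: none (0 points).
  x = 22: rhs = 2, matching y values: 5, 18 (2 points).
Total affine count: 23.
Full point count |E(F_23)| = 23 + 1 = 24.
Hasse bound: |24 − (23+1)| = |0| = 0 ≤ 2√23 ≈ 9.5917 ✓.


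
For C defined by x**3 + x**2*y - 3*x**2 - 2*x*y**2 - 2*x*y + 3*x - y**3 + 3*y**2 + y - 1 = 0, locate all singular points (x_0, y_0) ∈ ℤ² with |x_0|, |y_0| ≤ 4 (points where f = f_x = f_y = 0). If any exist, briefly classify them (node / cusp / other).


Singular points: {(1, 0)}; classification: cusp.

Compute partial derivatives:
  f_x = 3*x**2 + 2*x*y - 6*x - 2*y**2 - 2*y + 3.
  f_y = x**2 - 4*x*y - 2*x - 3*y**2 + 6*y + 1.
Scan x_0 ∈ {−4, ..., 4}. For each x_0, f_y(x_0, y) is a polynomial in y; find its integer roots y ∈ {−4, ..., 4}, then test f_x and f at those candidates.
  x = -4: f_y(-4, y) = -3*y**2 + 22*y + 25; vanishes at y ∈ {-1}. (-4, -1): f_x = 83 ≠ 0.
  x = -3: f_y(-3, y) = -3*y**2 + 18*y + 16; no integer root y with |y| ≤ 4.
  x = -2: f_y(-2, y) = -3*y**2 + 14*y + 9; no integer root y with |y| ≤ 4.
  x = -1: f_y(-1, y) = -3*y**2 + 10*y + 4; no integer root y with |y| ≤ 4.
  x = 0: f_y(0, y) = -3*y**2 + 6*y + 1; no integer root y with |y| ≤ 4.
  x = 1: f_y(1, y) = -3*y**2 + 2*y; vanishes at y ∈ {0}. (1, 0): f_x = 0, f = 0 — SINGULAR.
  x = 2: f_y(2, y) = -3*y**2 - 2*y + 1; vanishes at y ∈ {-1}. (2, -1): f_x = -1 ≠ 0.
  x = 3: f_y(3, y) = -3*y**2 - 6*y + 4; no integer root y with |y| ≤ 4.
  x = 4: f_y(4, y) = -3*y**2 - 10*y + 9; no integer root y with |y| ≤ 4.
Only singular point on the grid: (1, 0).
Classify: substitute x = 1 + u, y = 0 + v and expand: f = u**3 + u**2*v - 2*u*v**2 - v**3 + v**2.
No constant or linear terms (consistent with a singular point). Quadratic part: v**2. Cubic part: u**3 + u**2*v - 2*u*v**2 - v**3.
The quadratic part v**2 is a perfect square, so there is a single (double) tangent line v = 0, i.e. y = 0. Restricting the cubic part to that line (v = 0) leaves u**3 ≠ 0, so f is not divisible by v and the branch is v² ≈ -u**3 to lowest order — this is a cusp.
Classification: cusp.


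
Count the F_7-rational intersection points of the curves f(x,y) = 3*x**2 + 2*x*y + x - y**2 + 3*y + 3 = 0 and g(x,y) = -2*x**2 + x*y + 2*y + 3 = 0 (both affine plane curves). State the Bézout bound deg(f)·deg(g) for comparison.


Common zeros: ∅; count = 0; Bézout bound = 4.

deg(f) = 2, deg(g) = 2, so Bézout bound = 4.
Scan x ∈ F_7. For each x, list the y ∈ F_7 with f(x, y) ≡ 0 and those with g(x, y) ≡ 0 (mod 7); the common zeros in that column are the intersection.
  x = 0: f ≡ 0 at y ∈ {5}; g ≡ 0 at y ∈ {2}; common: ∅.
  x = 1: f ≡ 0 at y ∈ {0, 5}; g ≡ 0 at y ∈ {2}; common: ∅.
  x = 2: f ≡ 0 at y ∈ ∅; g ≡ 0 at y ∈ {3}; common: ∅.
  x = 3: f ≡ 0 at y ∈ ∅; g ≡ 0 at y ∈ {3}; common: ∅.
  x = 4: f ≡ 0 at y ∈ ∅; g ≡ 0 at y ∈ {6}; common: ∅.
  x = 5: f ≡ 0 at y ∈ {2, 4}; g ≡ 0 at y ∈ ∅; common: ∅.
  x = 6: f ≡ 0 at y ∈ {4}; g ≡ 0 at y ∈ {6}; common: ∅.
Collecting: common zeros = ∅, so the count is 0.
Comparison with the Bézout bound: 0 ≤ 4 = deg(f)·deg(g), as expected for curves with no common component (the affine F_7-count falls short of the bound because intersections may lie at infinity, over extension fields, or carry multiplicity).


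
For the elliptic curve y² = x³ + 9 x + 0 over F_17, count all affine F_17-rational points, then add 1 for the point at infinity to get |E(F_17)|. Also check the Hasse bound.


Affine points = {(0, 0), (2, 3), (2, 14), (4, 7), (4, 10), (5, 0), (6, 7), (6, 10), (7, 7), (7, 10), (10, 6), (10, 11), (11, 6), (11, 11), (12, 0), (13, 6), (13, 11), (15, 5), (15, 12)}; affine count = 19; |E(F_17)| = 20.

Discriminant check: Δ ∝ 4a³ + 27b² = 4·9³ + 27·0² = 4·729 + 27·0 ≡ 9 (mod 17). Nonzero ⇒ E is nonsingular.
For each x ∈ F_17, compute rhs = x³ + 9·x + 0 mod 17, then count y ∈ F_17 with y² ≡ rhs.
  x = 0: rhs = 0, matching y values: 0 (1 points).
  x = 1: rhs = 10, matching y values: none (0 points).
  x = 2: rhs = 9, matching y values: 3, 14 (2 points).
  x = 3: rhs = 3, matching y values: none (0 points).
  x = 4: rhs = 15, matching y values: 7, 10 (2 points).
  x = 5: rhs = 0, matching y values: 0 (1 points).
  x = 6: rhs = 15, matching y values: 7, 10 (2 points).
  x = 7: rhs = 15, matching y values: 7, 10 (2 points).
  x = 8: rhs = 6, matching y values: none (0 points).
  x = 9: rhs = 11, matching y values: none (0 points).
  x = 10: rhs = 2, matching y values: 6, 11 (2 points).
  x = 11: rhs = 2, matching y values: 6, 11 (2 points).
  x = 12: rhs = 0, matching y values: 0 (1 points).
  x = 13: rhs = 2, matching y values: 6, 11 (2 points).
  x = 14: rhs = 14, matching y values: none (0 points).
  x = 15: rhs = 8, matching y values: 5, 12 (2 points).
  x = 16: rhs = 7, matching y values: none (0 points).
Total affine count: 19.
Full point count |E(F_17)| = 19 + 1 = 20.
Hasse bound: |20 − (17+1)| = |2| = 2 ≤ 2√17 ≈ 8.2462 ✓.
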